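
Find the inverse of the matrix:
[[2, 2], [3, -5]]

For [[a,b],[c,d]], inverse = (1/det)·[[d,-b],[-c,a]]
det = (2)(-5) - (2)(3) = -10 - 6 = -16
Inverse = (1/-16)·[[-5, -2], [-3, 2]]
= [[5/16, 1/8], [3/16, -1/8]]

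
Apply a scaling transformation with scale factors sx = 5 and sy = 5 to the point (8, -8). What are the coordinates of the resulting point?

Scaling matrix:
[[5, 0], [0, 5]]
Result: (8 × 5, -8 × 5) = (40, -40)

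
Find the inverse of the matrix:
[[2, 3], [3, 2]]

For [[a,b],[c,d]], inverse = (1/det)·[[d,-b],[-c,a]]
det = (2)(2) - (3)(3) = 4 - 9 = -5
Inverse = (1/-5)·[[2, -3], [-3, 2]]
= [[-2/5, 3/5], [3/5, -2/5]]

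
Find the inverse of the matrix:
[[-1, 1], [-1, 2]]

For [[a,b],[c,d]], inverse = (1/det)·[[d,-b],[-c,a]]
det = (-1)(2) - (1)(-1) = -2 - -1 = -1
Inverse = (1/-1)·[[2, -1], [1, -1]]
= [[-2, 1], [-1, 1]]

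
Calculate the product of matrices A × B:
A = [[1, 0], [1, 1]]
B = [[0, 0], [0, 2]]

Matrix multiplication:
C[0][0] = 1×0 + 0×0 = 0
C[0][1] = 1×0 + 0×2 = 0
C[1][0] = 1×0 + 1×0 = 0
C[1][1] = 1×0 + 1×2 = 2
Result: [[0, 0], [0, 2]]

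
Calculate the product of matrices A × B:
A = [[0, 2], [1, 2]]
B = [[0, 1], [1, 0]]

Matrix multiplication:
C[0][0] = 0×0 + 2×1 = 2
C[0][1] = 0×1 + 2×0 = 0
C[1][0] = 1×0 + 2×1 = 2
C[1][1] = 1×1 + 2×0 = 1
Result: [[2, 0], [2, 1]]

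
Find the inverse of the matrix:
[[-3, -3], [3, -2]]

For [[a,b],[c,d]], inverse = (1/det)·[[d,-b],[-c,a]]
det = (-3)(-2) - (-3)(3) = 6 - -9 = 15
Inverse = (1/15)·[[-2, 3], [-3, -3]]
= [[-2/15, 1/5], [-1/5, -1/5]]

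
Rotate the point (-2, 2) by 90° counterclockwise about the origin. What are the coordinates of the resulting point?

Rotation matrix for 90°: [[cos 90°, -sin 90°], [sin 90°, cos 90°]] = [[0, -1], [1, 0]]
[[0, -1], [1, 0]] × [-2, 2]ᵀ = [-2, -2]ᵀ
Result: (-2, -2)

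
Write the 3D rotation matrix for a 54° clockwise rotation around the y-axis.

Rotation matrix for clockwise 54° around y-axis:
A clockwise rotation by 54° is a counterclockwise rotation by -54°.
cos(-54°) = 0.5878, sin(-54°) = -0.8090
Result: [[0.5878, 0, -0.8090], [0, 1, 0], [0.8090, 0, 0.5878]]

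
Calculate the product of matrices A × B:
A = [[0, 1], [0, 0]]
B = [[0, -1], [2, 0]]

Matrix multiplication:
C[0][0] = 0×0 + 1×2 = 2
C[0][1] = 0×-1 + 1×0 = 0
C[1][0] = 0×0 + 0×2 = 0
C[1][1] = 0×-1 + 0×0 = 0
Result: [[2, 0], [0, 0]]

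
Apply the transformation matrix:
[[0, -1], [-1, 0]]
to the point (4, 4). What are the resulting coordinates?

Matrix multiplication:
[[0, -1], [-1, 0]] × [4, 4]ᵀ
= [(0)(4) + (-1)(4), (-1)(4) + (0)(4)]ᵀ
= [-4, -4]ᵀ
Result: (-4, -4)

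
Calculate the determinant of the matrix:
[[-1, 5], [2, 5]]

For a 2×2 matrix [[a, b], [c, d]], det = ad - bc
det = (-1)(5) - (5)(2) = -5 - 10 = -15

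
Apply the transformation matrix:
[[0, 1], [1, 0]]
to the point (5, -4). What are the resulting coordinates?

Matrix multiplication:
[[0, 1], [1, 0]] × [5, -4]ᵀ
= [(0)(5) + (1)(-4), (1)(5) + (0)(-4)]ᵀ
= [-4, 5]ᵀ
Result: (-4, 5)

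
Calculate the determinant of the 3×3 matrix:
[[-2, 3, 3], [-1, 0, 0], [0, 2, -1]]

Expansion along first row:
det = -2·det([[0,0],[2,-1]]) - 3·det([[-1,0],[0,-1]]) + 3·det([[-1,0],[0,2]])
    = -2·(0·-1 - 0·2) - 3·(-1·-1 - 0·0) + 3·(-1·2 - 0·0)
    = -2·0 - 3·1 + 3·-2
    = 0 + -3 + -6 = -9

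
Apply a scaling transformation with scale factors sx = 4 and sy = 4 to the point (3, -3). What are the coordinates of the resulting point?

Scaling matrix:
[[4, 0], [0, 4]]
Result: (3 × 4, -3 × 4) = (12, -12)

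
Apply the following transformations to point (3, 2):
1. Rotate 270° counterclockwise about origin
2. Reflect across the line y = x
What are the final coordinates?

Step 1: Rotate 270° → (2, -3)
Step 2: Reflect across line y = x → (-3, 2)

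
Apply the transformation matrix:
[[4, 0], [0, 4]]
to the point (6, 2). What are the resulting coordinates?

Matrix multiplication:
[[4, 0], [0, 4]] × [6, 2]ᵀ
= [(4)(6) + (0)(2), (0)(6) + (4)(2)]ᵀ
= [24, 8]ᵀ
Result: (24, 8)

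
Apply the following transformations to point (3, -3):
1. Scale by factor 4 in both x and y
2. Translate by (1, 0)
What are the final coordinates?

Step 1: Scale (3, -3) by 4 → (12, -12)
Step 2: Translate by (1, 0) → (13, -12)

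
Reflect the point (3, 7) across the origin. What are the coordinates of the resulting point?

Reflection across origin: (3, 7) → (-3, -7)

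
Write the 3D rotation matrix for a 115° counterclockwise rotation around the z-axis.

Rotation matrix for counterclockwise 115° around z-axis:
cos(115°) = -0.4226, sin(115°) = 0.9063
Result: [[-0.4226, -0.9063, 0], [0.9063, -0.4226, 0], [0, 0, 1]]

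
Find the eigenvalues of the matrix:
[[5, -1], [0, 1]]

Characteristic equation: det(A - λI) = 0
λ² - (trace)λ + (det) = 0
trace = 5 + 1 = 6, det = (5)(1) - (-1)(0) = 5
λ² - (6)λ + (5) = 0
λ = (6 ± √((6)² - 4·(5))) / 2 = (6 ± √16) / 2
Solving: λ = 1, 5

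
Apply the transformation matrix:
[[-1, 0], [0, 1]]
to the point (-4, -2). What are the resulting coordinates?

Matrix multiplication:
[[-1, 0], [0, 1]] × [-4, -2]ᵀ
= [(-1)(-4) + (0)(-2), (0)(-4) + (1)(-2)]ᵀ
= [4, -2]ᵀ
Result: (4, -2)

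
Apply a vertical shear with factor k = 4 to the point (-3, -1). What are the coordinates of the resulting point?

Shear matrix for vertical shear with factor k = 4:
[[1, 0], [4, 1]]
Result: (-3, -1) → (-3, -13)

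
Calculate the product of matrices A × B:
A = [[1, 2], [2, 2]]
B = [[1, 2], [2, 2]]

Matrix multiplication:
C[0][0] = 1×1 + 2×2 = 5
C[0][1] = 1×2 + 2×2 = 6
C[1][0] = 2×1 + 2×2 = 6
C[1][1] = 2×2 + 2×2 = 8
Result: [[5, 6], [6, 8]]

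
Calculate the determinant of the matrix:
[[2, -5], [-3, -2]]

For a 2×2 matrix [[a, b], [c, d]], det = ad - bc
det = (2)(-2) - (-5)(-3) = -4 - 15 = -19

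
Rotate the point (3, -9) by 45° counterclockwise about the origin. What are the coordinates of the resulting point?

Rotation matrix for 45°: [[cos 45°, -sin 45°], [sin 45°, cos 45°]] ≈ [[0.707107, -0.707107], [0.707107, 0.707107]]
[[0.707107, -0.707107], [0.707107, 0.707107]] × [3, -9]ᵀ ≈ [8.4853, -4.2426]ᵀ
Result: (8.4853, -4.2426)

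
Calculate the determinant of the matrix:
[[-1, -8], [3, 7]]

For a 2×2 matrix [[a, b], [c, d]], det = ad - bc
det = (-1)(7) - (-8)(3) = -7 - -24 = 17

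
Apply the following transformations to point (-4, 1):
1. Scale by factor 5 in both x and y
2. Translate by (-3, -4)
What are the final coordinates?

Step 1: Scale (-4, 1) by 5 → (-20, 5)
Step 2: Translate by (-3, -4) → (-23, 1)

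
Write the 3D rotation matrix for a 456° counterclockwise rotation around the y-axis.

Rotation matrix for counterclockwise 456° around y-axis:
cos(456°) = -0.1045, sin(456°) = 0.9945
Result: [[-0.1045, 0, 0.9945], [0, 1, 0], [-0.9945, 0, -0.1045]]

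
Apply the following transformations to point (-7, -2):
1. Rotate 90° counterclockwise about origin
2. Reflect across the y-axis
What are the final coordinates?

Step 1: Rotate 90° → (2, -7)
Step 2: Reflect across y-axis → (-2, -7)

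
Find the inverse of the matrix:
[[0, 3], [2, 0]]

For [[a,b],[c,d]], inverse = (1/det)·[[d,-b],[-c,a]]
det = (0)(0) - (3)(2) = 0 - 6 = -6
Inverse = (1/-6)·[[0, -3], [-2, 0]]
= [[0, 1/2], [1/3, 0]]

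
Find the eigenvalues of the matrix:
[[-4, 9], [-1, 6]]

Characteristic equation: det(A - λI) = 0
λ² - (trace)λ + (det) = 0
trace = -4 + 6 = 2, det = (-4)(6) - (9)(-1) = -15
λ² - (2)λ + (-15) = 0
λ = (2 ± √((2)² - 4·(-15))) / 2 = (2 ± √64) / 2
Solving: λ = -3, 5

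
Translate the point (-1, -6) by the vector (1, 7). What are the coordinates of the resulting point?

Translation by (1, 7) (homogeneous matrix [[1, 0, 1], [0, 1, 7], [0, 0, 1]]):
x' = -1 + 1 = 0
y' = -6 + 7 = 1
Result: (0, 1)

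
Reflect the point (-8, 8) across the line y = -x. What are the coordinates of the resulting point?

Reflection across line y = -x: (-8, 8) → (-8, 8)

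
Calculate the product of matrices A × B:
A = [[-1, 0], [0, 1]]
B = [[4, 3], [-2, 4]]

Matrix multiplication:
C[0][0] = -1×4 + 0×-2 = -4
C[0][1] = -1×3 + 0×4 = -3
C[1][0] = 0×4 + 1×-2 = -2
C[1][1] = 0×3 + 1×4 = 4
Result: [[-4, -3], [-2, 4]]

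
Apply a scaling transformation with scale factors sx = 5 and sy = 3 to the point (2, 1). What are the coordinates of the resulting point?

Scaling matrix:
[[5, 0], [0, 3]]
Result: (2 × 5, 1 × 3) = (10, 3)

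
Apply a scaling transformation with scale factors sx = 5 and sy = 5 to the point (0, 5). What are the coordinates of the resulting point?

Scaling matrix:
[[5, 0], [0, 5]]
Result: (0 × 5, 5 × 5) = (0, 25)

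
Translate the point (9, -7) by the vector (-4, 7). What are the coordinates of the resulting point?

Translation by (-4, 7) (homogeneous matrix [[1, 0, -4], [0, 1, 7], [0, 0, 1]]):
x' = 9 + -4 = 5
y' = -7 + 7 = 0
Result: (5, 0)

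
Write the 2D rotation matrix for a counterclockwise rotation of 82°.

Rotation matrix formula: [[cos θ, -sin θ], [sin θ, cos θ]]
For θ = 82°:
cos(82°) = 0.1392
sin(82°) = 0.9903
Result: [[0.1392, -0.9903], [0.9903, 0.1392]]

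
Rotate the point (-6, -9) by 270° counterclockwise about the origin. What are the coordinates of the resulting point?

Rotation matrix for 270°: [[cos 270°, -sin 270°], [sin 270°, cos 270°]] = [[0, 1], [-1, 0]]
[[0, 1], [-1, 0]] × [-6, -9]ᵀ = [-9, 6]ᵀ
Result: (-9, 6)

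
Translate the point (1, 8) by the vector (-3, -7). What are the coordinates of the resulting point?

Translation by (-3, -7) (homogeneous matrix [[1, 0, -3], [0, 1, -7], [0, 0, 1]]):
x' = 1 + -3 = -2
y' = 8 + -7 = 1
Result: (-2, 1)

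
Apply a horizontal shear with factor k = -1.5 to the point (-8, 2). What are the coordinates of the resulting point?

Shear matrix for horizontal shear with factor k = -1.5:
[[1, -1.50], [0, 1]]
Result: (-8, 2) → (-11, 2)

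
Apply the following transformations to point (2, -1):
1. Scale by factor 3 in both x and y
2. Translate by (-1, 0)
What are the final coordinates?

Step 1: Scale (2, -1) by 3 → (6, -3)
Step 2: Translate by (-1, 0) → (5, -3)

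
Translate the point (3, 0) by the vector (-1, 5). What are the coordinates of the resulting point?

Translation by (-1, 5) (homogeneous matrix [[1, 0, -1], [0, 1, 5], [0, 0, 1]]):
x' = 3 + -1 = 2
y' = 0 + 5 = 5
Result: (2, 5)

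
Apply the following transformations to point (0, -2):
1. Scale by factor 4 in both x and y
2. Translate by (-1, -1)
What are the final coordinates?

Step 1: Scale (0, -2) by 4 → (0, -8)
Step 2: Translate by (-1, -1) → (-1, -9)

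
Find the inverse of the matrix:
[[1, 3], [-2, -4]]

For [[a,b],[c,d]], inverse = (1/det)·[[d,-b],[-c,a]]
det = (1)(-4) - (3)(-2) = -4 - -6 = 2
Inverse = (1/2)·[[-4, -3], [2, 1]]
= [[-2, -3/2], [1, 1/2]]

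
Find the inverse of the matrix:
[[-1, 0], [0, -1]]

For [[a,b],[c,d]], inverse = (1/det)·[[d,-b],[-c,a]]
det = (-1)(-1) - (0)(0) = 1 - 0 = 1
Inverse = [[-1, 0], [0, -1]]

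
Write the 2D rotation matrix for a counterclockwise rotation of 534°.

Rotation matrix formula: [[cos θ, -sin θ], [sin θ, cos θ]]
For θ = 534°:
cos(534°) = -0.9945
sin(534°) = 0.1045
Result: [[-0.9945, -0.1045], [0.1045, -0.9945]]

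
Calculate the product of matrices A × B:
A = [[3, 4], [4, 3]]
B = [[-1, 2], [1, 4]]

Matrix multiplication:
C[0][0] = 3×-1 + 4×1 = 1
C[0][1] = 3×2 + 4×4 = 22
C[1][0] = 4×-1 + 3×1 = -1
C[1][1] = 4×2 + 3×4 = 20
Result: [[1, 22], [-1, 20]]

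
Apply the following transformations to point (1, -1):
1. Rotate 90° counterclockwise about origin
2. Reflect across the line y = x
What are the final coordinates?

Step 1: Rotate 90° → (1, 1)
Step 2: Reflect across line y = x → (1, 1)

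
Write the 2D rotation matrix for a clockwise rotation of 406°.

Rotation matrix formula: [[cos θ, -sin θ], [sin θ, cos θ]]
A clockwise rotation by 406° is equivalent to a counterclockwise rotation by -406°.
For θ = -406°:
cos(-406°) = 0.6947
sin(-406°) = -0.7193
Result: [[0.6947, 0.7193], [-0.7193, 0.6947]]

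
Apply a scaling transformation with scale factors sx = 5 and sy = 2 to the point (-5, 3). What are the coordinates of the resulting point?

Scaling matrix:
[[5, 0], [0, 2]]
Result: (-5 × 5, 3 × 2) = (-25, 6)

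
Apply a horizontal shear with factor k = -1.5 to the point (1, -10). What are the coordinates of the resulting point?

Shear matrix for horizontal shear with factor k = -1.5:
[[1, -1.50], [0, 1]]
Result: (1, -10) → (16, -10)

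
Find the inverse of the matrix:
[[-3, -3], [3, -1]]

For [[a,b],[c,d]], inverse = (1/det)·[[d,-b],[-c,a]]
det = (-3)(-1) - (-3)(3) = 3 - -9 = 12
Inverse = (1/12)·[[-1, 3], [-3, -3]]
= [[-1/12, 1/4], [-1/4, -1/4]]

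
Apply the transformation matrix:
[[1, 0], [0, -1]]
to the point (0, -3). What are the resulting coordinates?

Matrix multiplication:
[[1, 0], [0, -1]] × [0, -3]ᵀ
= [(1)(0) + (0)(-3), (0)(0) + (-1)(-3)]ᵀ
= [0, 3]ᵀ
Result: (0, 3)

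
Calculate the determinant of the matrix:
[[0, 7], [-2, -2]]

For a 2×2 matrix [[a, b], [c, d]], det = ad - bc
det = (0)(-2) - (7)(-2) = 0 - -14 = 14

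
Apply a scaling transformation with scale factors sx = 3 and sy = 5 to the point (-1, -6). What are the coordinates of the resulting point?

Scaling matrix:
[[3, 0], [0, 5]]
Result: (-1 × 3, -6 × 5) = (-3, -30)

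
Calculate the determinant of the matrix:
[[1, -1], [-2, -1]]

For a 2×2 matrix [[a, b], [c, d]], det = ad - bc
det = (1)(-1) - (-1)(-2) = -1 - 2 = -3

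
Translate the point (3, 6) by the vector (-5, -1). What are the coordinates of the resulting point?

Translation by (-5, -1) (homogeneous matrix [[1, 0, -5], [0, 1, -1], [0, 0, 1]]):
x' = 3 + -5 = -2
y' = 6 + -1 = 5
Result: (-2, 5)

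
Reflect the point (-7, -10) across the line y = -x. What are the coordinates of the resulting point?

Reflection across line y = -x: (-7, -10) → (10, 7)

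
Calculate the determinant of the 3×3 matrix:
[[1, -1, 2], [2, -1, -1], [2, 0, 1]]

Expansion along first row:
det = 1·det([[-1,-1],[0,1]]) - -1·det([[2,-1],[2,1]]) + 2·det([[2,-1],[2,0]])
    = 1·(-1·1 - -1·0) - -1·(2·1 - -1·2) + 2·(2·0 - -1·2)
    = 1·-1 - -1·4 + 2·2
    = -1 + 4 + 4 = 7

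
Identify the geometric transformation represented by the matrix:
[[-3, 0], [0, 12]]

This matrix represents: non-uniform scaling by sx = -3, sy = 12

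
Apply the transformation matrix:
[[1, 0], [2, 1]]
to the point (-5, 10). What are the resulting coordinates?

Matrix multiplication:
[[1, 0], [2, 1]] × [-5, 10]ᵀ
= [(1)(-5) + (0)(10), (2)(-5) + (1)(10)]ᵀ
= [-5, 0]ᵀ
Result: (-5, 0)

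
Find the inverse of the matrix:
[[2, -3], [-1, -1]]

For [[a,b],[c,d]], inverse = (1/det)·[[d,-b],[-c,a]]
det = (2)(-1) - (-3)(-1) = -2 - 3 = -5
Inverse = (1/-5)·[[-1, 3], [1, 2]]
= [[1/5, -3/5], [-1/5, -2/5]]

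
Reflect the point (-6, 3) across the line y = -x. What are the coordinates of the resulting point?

Reflection across line y = -x: (-6, 3) → (-3, 6)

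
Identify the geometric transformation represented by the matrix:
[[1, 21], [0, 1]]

This matrix represents: horizontal shear with factor 21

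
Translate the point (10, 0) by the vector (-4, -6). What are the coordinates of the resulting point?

Translation by (-4, -6) (homogeneous matrix [[1, 0, -4], [0, 1, -6], [0, 0, 1]]):
x' = 10 + -4 = 6
y' = 0 + -6 = -6
Result: (6, -6)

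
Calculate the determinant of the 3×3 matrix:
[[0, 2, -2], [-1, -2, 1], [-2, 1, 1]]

Expansion along first row:
det = 0·det([[-2,1],[1,1]]) - 2·det([[-1,1],[-2,1]]) + -2·det([[-1,-2],[-2,1]])
    = 0·(-2·1 - 1·1) - 2·(-1·1 - 1·-2) + -2·(-1·1 - -2·-2)
    = 0·-3 - 2·1 + -2·-5
    = 0 + -2 + 10 = 8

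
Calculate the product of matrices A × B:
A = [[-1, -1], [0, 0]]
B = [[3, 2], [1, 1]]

Matrix multiplication:
C[0][0] = -1×3 + -1×1 = -4
C[0][1] = -1×2 + -1×1 = -3
C[1][0] = 0×3 + 0×1 = 0
C[1][1] = 0×2 + 0×1 = 0
Result: [[-4, -3], [0, 0]]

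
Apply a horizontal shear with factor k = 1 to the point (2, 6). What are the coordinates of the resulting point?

Shear matrix for horizontal shear with factor k = 1:
[[1, 1], [0, 1]]
Result: (2, 6) → (8, 6)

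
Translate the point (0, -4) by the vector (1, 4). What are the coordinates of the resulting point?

Translation by (1, 4) (homogeneous matrix [[1, 0, 1], [0, 1, 4], [0, 0, 1]]):
x' = 0 + 1 = 1
y' = -4 + 4 = 0
Result: (1, 0)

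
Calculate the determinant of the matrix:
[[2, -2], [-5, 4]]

For a 2×2 matrix [[a, b], [c, d]], det = ad - bc
det = (2)(4) - (-2)(-5) = 8 - 10 = -2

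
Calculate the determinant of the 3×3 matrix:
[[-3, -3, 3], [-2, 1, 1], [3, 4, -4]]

Expansion along first row:
det = -3·det([[1,1],[4,-4]]) - -3·det([[-2,1],[3,-4]]) + 3·det([[-2,1],[3,4]])
    = -3·(1·-4 - 1·4) - -3·(-2·-4 - 1·3) + 3·(-2·4 - 1·3)
    = -3·-8 - -3·5 + 3·-11
    = 24 + 15 + -33 = 6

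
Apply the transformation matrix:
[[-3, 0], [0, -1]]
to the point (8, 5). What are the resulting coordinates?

Matrix multiplication:
[[-3, 0], [0, -1]] × [8, 5]ᵀ
= [(-3)(8) + (0)(5), (0)(8) + (-1)(5)]ᵀ
= [-24, -5]ᵀ
Result: (-24, -5)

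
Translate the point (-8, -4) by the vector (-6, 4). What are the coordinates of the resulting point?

Translation by (-6, 4) (homogeneous matrix [[1, 0, -6], [0, 1, 4], [0, 0, 1]]):
x' = -8 + -6 = -14
y' = -4 + 4 = 0
Result: (-14, 0)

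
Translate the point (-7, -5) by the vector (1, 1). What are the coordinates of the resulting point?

Translation by (1, 1) (homogeneous matrix [[1, 0, 1], [0, 1, 1], [0, 0, 1]]):
x' = -7 + 1 = -6
y' = -5 + 1 = -4
Result: (-6, -4)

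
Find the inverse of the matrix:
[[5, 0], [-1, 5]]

For [[a,b],[c,d]], inverse = (1/det)·[[d,-b],[-c,a]]
det = (5)(5) - (0)(-1) = 25 - 0 = 25
Inverse = (1/25)·[[5, 0], [1, 5]]
= [[1/5, 0], [1/25, 1/5]]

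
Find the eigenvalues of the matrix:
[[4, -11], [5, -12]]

Characteristic equation: det(A - λI) = 0
λ² - (trace)λ + (det) = 0
trace = 4 + -12 = -8, det = (4)(-12) - (-11)(5) = 7
λ² - (-8)λ + (7) = 0
λ = (-8 ± √((-8)² - 4·(7))) / 2 = (-8 ± √36) / 2
Solving: λ = -7, -1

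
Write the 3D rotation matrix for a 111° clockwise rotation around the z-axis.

Rotation matrix for clockwise 111° around z-axis:
A clockwise rotation by 111° is a counterclockwise rotation by -111°.
cos(-111°) = -0.3584, sin(-111°) = -0.9336
Result: [[-0.3584, 0.9336, 0], [-0.9336, -0.3584, 0], [0, 0, 1]]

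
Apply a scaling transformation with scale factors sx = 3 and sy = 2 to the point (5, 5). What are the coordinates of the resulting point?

Scaling matrix:
[[3, 0], [0, 2]]
Result: (5 × 3, 5 × 2) = (15, 10)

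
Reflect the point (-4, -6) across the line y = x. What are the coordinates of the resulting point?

Reflection across line y = x: (-4, -6) → (-6, -4)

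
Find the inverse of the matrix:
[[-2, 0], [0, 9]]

For [[a,b],[c,d]], inverse = (1/det)·[[d,-b],[-c,a]]
det = (-2)(9) - (0)(0) = -18 - 0 = -18
Inverse = (1/-18)·[[9, 0], [0, -2]]
= [[-1/2, 0], [0, 1/9]]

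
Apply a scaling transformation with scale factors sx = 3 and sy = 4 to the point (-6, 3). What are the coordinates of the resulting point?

Scaling matrix:
[[3, 0], [0, 4]]
Result: (-6 × 3, 3 × 4) = (-18, 12)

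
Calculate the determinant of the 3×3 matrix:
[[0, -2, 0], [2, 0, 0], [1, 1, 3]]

Expansion along first row:
det = 0·det([[0,0],[1,3]]) - -2·det([[2,0],[1,3]]) + 0·det([[2,0],[1,1]])
    = 0·(0·3 - 0·1) - -2·(2·3 - 0·1) + 0·(2·1 - 0·1)
    = 0·0 - -2·6 + 0·2
    = 0 + 12 + 0 = 12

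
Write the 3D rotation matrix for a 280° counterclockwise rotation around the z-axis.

Rotation matrix for counterclockwise 280° around z-axis:
cos(280°) = 0.1736, sin(280°) = -0.9848
Result: [[0.1736, 0.9848, 0], [-0.9848, 0.1736, 0], [0, 0, 1]]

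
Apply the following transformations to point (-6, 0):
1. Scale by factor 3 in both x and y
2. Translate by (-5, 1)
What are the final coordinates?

Step 1: Scale (-6, 0) by 3 → (-18, 0)
Step 2: Translate by (-5, 1) → (-23, 1)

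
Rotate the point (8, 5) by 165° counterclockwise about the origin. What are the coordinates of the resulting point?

Rotation matrix for 165°: [[cos 165°, -sin 165°], [sin 165°, cos 165°]] ≈ [[-0.965926, -0.258819], [0.258819, -0.965926]]
[[-0.965926, -0.258819], [0.258819, -0.965926]] × [8, 5]ᵀ ≈ [-9.0215, -2.7591]ᵀ
Result: (-9.0215, -2.7591)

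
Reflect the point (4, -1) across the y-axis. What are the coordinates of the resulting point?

Reflection across y-axis: (4, -1) → (-4, -1)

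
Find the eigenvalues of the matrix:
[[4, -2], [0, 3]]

Characteristic equation: det(A - λI) = 0
λ² - (trace)λ + (det) = 0
trace = 4 + 3 = 7, det = (4)(3) - (-2)(0) = 12
λ² - (7)λ + (12) = 0
λ = (7 ± √((7)² - 4·(12))) / 2 = (7 ± √1) / 2
Solving: λ = 3, 4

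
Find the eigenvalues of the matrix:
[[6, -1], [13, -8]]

Characteristic equation: det(A - λI) = 0
λ² - (trace)λ + (det) = 0
trace = 6 + -8 = -2, det = (6)(-8) - (-1)(13) = -35
λ² - (-2)λ + (-35) = 0
λ = (-2 ± √((-2)² - 4·(-35))) / 2 = (-2 ± √144) / 2
Solving: λ = -7, 5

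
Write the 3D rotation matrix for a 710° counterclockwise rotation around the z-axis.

Rotation matrix for counterclockwise 710° around z-axis:
cos(710°) = 0.9848, sin(710°) = -0.1736
Result: [[0.9848, 0.1736, 0], [-0.1736, 0.9848, 0], [0, 0, 1]]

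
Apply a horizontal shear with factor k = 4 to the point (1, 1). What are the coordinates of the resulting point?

Shear matrix for horizontal shear with factor k = 4:
[[1, 4], [0, 1]]
Result: (1, 1) → (5, 1)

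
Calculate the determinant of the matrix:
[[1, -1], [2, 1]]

For a 2×2 matrix [[a, b], [c, d]], det = ad - bc
det = (1)(1) - (-1)(2) = 1 - -2 = 3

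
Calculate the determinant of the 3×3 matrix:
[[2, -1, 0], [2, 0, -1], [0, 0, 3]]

Expansion along first row:
det = 2·det([[0,-1],[0,3]]) - -1·det([[2,-1],[0,3]]) + 0·det([[2,0],[0,0]])
    = 2·(0·3 - -1·0) - -1·(2·3 - -1·0) + 0·(2·0 - 0·0)
    = 2·0 - -1·6 + 0·0
    = 0 + 6 + 0 = 6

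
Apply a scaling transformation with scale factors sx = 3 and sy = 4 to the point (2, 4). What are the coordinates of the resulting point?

Scaling matrix:
[[3, 0], [0, 4]]
Result: (2 × 3, 4 × 4) = (6, 16)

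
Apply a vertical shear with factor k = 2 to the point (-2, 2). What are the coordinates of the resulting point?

Shear matrix for vertical shear with factor k = 2:
[[1, 0], [2, 1]]
Result: (-2, 2) → (-2, -2)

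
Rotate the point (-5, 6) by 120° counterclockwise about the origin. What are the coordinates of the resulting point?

Rotation matrix for 120°: [[cos 120°, -sin 120°], [sin 120°, cos 120°]] ≈ [[-0.500000, -0.866025], [0.866025, -0.500000]]
[[-0.500000, -0.866025], [0.866025, -0.500000]] × [-5, 6]ᵀ ≈ [-2.6962, -7.3301]ᵀ
Result: (-2.6962, -7.3301)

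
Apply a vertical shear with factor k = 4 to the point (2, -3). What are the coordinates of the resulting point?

Shear matrix for vertical shear with factor k = 4:
[[1, 0], [4, 1]]
Result: (2, -3) → (2, 5)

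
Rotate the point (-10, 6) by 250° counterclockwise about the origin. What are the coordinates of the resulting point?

Rotation matrix for 250°: [[cos 250°, -sin 250°], [sin 250°, cos 250°]] ≈ [[-0.342020, 0.939693], [-0.939693, -0.342020]]
[[-0.342020, 0.939693], [-0.939693, -0.342020]] × [-10, 6]ᵀ ≈ [9.0584, 7.3448]ᵀ
Result: (9.0584, 7.3448)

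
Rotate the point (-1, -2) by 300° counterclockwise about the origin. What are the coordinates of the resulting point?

Rotation matrix for 300°: [[cos 300°, -sin 300°], [sin 300°, cos 300°]] ≈ [[0.500000, 0.866025], [-0.866025, 0.500000]]
[[0.500000, 0.866025], [-0.866025, 0.500000]] × [-1, -2]ᵀ ≈ [-2.2321, -0.1340]ᵀ
Result: (-2.2321, -0.1340)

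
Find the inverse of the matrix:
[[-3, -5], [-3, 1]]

For [[a,b],[c,d]], inverse = (1/det)·[[d,-b],[-c,a]]
det = (-3)(1) - (-5)(-3) = -3 - 15 = -18
Inverse = (1/-18)·[[1, 5], [3, -3]]
= [[-1/18, -5/18], [-1/6, 1/6]]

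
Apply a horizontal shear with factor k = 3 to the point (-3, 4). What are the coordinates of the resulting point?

Shear matrix for horizontal shear with factor k = 3:
[[1, 3], [0, 1]]
Result: (-3, 4) → (9, 4)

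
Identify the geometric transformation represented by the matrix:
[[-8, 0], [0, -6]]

This matrix represents: non-uniform scaling by sx = -8, sy = -6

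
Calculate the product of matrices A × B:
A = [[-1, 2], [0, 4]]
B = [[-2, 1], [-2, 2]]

Matrix multiplication:
C[0][0] = -1×-2 + 2×-2 = -2
C[0][1] = -1×1 + 2×2 = 3
C[1][0] = 0×-2 + 4×-2 = -8
C[1][1] = 0×1 + 4×2 = 8
Result: [[-2, 3], [-8, 8]]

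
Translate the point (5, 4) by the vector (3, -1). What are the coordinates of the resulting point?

Translation by (3, -1) (homogeneous matrix [[1, 0, 3], [0, 1, -1], [0, 0, 1]]):
x' = 5 + 3 = 8
y' = 4 + -1 = 3
Result: (8, 3)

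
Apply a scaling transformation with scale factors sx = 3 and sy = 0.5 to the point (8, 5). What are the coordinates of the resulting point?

Scaling matrix:
[[3, 0], [0, 0.50]]
Result: (8 × 3, 5 × 0.5) = (24, 2.5)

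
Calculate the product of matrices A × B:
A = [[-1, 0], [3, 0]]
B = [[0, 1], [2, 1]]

Matrix multiplication:
C[0][0] = -1×0 + 0×2 = 0
C[0][1] = -1×1 + 0×1 = -1
C[1][0] = 3×0 + 0×2 = 0
C[1][1] = 3×1 + 0×1 = 3
Result: [[0, -1], [0, 3]]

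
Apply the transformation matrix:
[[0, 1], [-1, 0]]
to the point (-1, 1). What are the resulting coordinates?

Matrix multiplication:
[[0, 1], [-1, 0]] × [-1, 1]ᵀ
= [(0)(-1) + (1)(1), (-1)(-1) + (0)(1)]ᵀ
= [1, 1]ᵀ
Result: (1, 1)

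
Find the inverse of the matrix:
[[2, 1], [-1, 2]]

For [[a,b],[c,d]], inverse = (1/det)·[[d,-b],[-c,a]]
det = (2)(2) - (1)(-1) = 4 - -1 = 5
Inverse = (1/5)·[[2, -1], [1, 2]]
= [[2/5, -1/5], [1/5, 2/5]]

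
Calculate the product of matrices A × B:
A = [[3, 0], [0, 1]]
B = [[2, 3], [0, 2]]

Matrix multiplication:
C[0][0] = 3×2 + 0×0 = 6
C[0][1] = 3×3 + 0×2 = 9
C[1][0] = 0×2 + 1×0 = 0
C[1][1] = 0×3 + 1×2 = 2
Result: [[6, 9], [0, 2]]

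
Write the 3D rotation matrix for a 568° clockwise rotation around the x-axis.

Rotation matrix for clockwise 568° around x-axis:
A clockwise rotation by 568° is a counterclockwise rotation by -568°.
cos(-568°) = -0.8829, sin(-568°) = 0.4695
Result: [[1, 0, 0], [0, -0.8829, -0.4695], [0, 0.4695, -0.8829]]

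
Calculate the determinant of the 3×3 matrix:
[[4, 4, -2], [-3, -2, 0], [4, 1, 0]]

Expansion along first row:
det = 4·det([[-2,0],[1,0]]) - 4·det([[-3,0],[4,0]]) + -2·det([[-3,-2],[4,1]])
    = 4·(-2·0 - 0·1) - 4·(-3·0 - 0·4) + -2·(-3·1 - -2·4)
    = 4·0 - 4·0 + -2·5
    = 0 + 0 + -10 = -10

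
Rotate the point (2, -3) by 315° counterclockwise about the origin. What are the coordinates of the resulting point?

Rotation matrix for 315°: [[cos 315°, -sin 315°], [sin 315°, cos 315°]] ≈ [[0.707107, 0.707107], [-0.707107, 0.707107]]
[[0.707107, 0.707107], [-0.707107, 0.707107]] × [2, -3]ᵀ ≈ [-0.7071, -3.5355]ᵀ
Result: (-0.7071, -3.5355)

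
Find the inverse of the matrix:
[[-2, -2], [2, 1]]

For [[a,b],[c,d]], inverse = (1/det)·[[d,-b],[-c,a]]
det = (-2)(1) - (-2)(2) = -2 - -4 = 2
Inverse = (1/2)·[[1, 2], [-2, -2]]
= [[1/2, 1], [-1, -1]]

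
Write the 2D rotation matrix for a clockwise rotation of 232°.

Rotation matrix formula: [[cos θ, -sin θ], [sin θ, cos θ]]
A clockwise rotation by 232° is equivalent to a counterclockwise rotation by -232°.
For θ = -232°:
cos(-232°) = -0.6157
sin(-232°) = 0.7880
Result: [[-0.6157, -0.7880], [0.7880, -0.6157]]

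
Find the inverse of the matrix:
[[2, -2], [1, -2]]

For [[a,b],[c,d]], inverse = (1/det)·[[d,-b],[-c,a]]
det = (2)(-2) - (-2)(1) = -4 - -2 = -2
Inverse = (1/-2)·[[-2, 2], [-1, 2]]
= [[1, -1], [1/2, -1]]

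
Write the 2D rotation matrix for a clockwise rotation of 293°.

Rotation matrix formula: [[cos θ, -sin θ], [sin θ, cos θ]]
A clockwise rotation by 293° is equivalent to a counterclockwise rotation by -293°.
For θ = -293°:
cos(-293°) = 0.3907
sin(-293°) = 0.9205
Result: [[0.3907, -0.9205], [0.9205, 0.3907]]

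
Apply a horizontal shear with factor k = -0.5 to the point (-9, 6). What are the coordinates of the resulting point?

Shear matrix for horizontal shear with factor k = -0.5:
[[1, -0.50], [0, 1]]
Result: (-9, 6) → (-12, 6)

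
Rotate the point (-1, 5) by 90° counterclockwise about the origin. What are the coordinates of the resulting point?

Rotation matrix for 90°: [[cos 90°, -sin 90°], [sin 90°, cos 90°]] = [[0, -1], [1, 0]]
[[0, -1], [1, 0]] × [-1, 5]ᵀ = [-5, -1]ᵀ
Result: (-5, -1)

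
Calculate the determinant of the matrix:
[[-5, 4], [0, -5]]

For a 2×2 matrix [[a, b], [c, d]], det = ad - bc
det = (-5)(-5) - (4)(0) = 25 - 0 = 25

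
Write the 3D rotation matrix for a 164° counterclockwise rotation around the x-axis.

Rotation matrix for counterclockwise 164° around x-axis:
cos(164°) = -0.9613, sin(164°) = 0.2756
Result: [[1, 0, 0], [0, -0.9613, -0.2756], [0, 0.2756, -0.9613]]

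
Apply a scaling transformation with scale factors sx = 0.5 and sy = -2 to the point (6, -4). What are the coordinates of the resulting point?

Scaling matrix:
[[0.50, 0], [0, -2]]
Result: (6 × 0.5, -4 × -2) = (3, 8)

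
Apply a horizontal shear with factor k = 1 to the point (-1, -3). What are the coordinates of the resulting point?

Shear matrix for horizontal shear with factor k = 1:
[[1, 1], [0, 1]]
Result: (-1, -3) → (-4, -3)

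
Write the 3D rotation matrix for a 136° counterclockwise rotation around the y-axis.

Rotation matrix for counterclockwise 136° around y-axis:
cos(136°) = -0.7193, sin(136°) = 0.6947
Result: [[-0.7193, 0, 0.6947], [0, 1, 0], [-0.6947, 0, -0.7193]]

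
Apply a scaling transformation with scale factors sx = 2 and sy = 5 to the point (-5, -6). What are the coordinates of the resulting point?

Scaling matrix:
[[2, 0], [0, 5]]
Result: (-5 × 2, -6 × 5) = (-10, -30)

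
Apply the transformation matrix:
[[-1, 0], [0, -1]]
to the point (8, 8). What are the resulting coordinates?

Matrix multiplication:
[[-1, 0], [0, -1]] × [8, 8]ᵀ
= [(-1)(8) + (0)(8), (0)(8) + (-1)(8)]ᵀ
= [-8, -8]ᵀ
Result: (-8, -8)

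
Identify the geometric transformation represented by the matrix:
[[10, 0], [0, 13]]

This matrix represents: non-uniform scaling by sx = 10, sy = 13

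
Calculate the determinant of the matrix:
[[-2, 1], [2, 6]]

For a 2×2 matrix [[a, b], [c, d]], det = ad - bc
det = (-2)(6) - (1)(2) = -12 - 2 = -14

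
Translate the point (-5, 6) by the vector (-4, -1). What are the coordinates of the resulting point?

Translation by (-4, -1) (homogeneous matrix [[1, 0, -4], [0, 1, -1], [0, 0, 1]]):
x' = -5 + -4 = -9
y' = 6 + -1 = 5
Result: (-9, 5)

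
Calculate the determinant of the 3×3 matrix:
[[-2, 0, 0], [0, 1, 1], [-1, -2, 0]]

Expansion along first row:
det = -2·det([[1,1],[-2,0]]) - 0·det([[0,1],[-1,0]]) + 0·det([[0,1],[-1,-2]])
    = -2·(1·0 - 1·-2) - 0·(0·0 - 1·-1) + 0·(0·-2 - 1·-1)
    = -2·2 - 0·1 + 0·1
    = -4 + 0 + 0 = -4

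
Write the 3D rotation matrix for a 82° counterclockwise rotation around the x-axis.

Rotation matrix for counterclockwise 82° around x-axis:
cos(82°) = 0.1392, sin(82°) = 0.9903
Result: [[1, 0, 0], [0, 0.1392, -0.9903], [0, 0.9903, 0.1392]]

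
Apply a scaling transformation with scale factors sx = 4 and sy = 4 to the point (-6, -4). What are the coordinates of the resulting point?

Scaling matrix:
[[4, 0], [0, 4]]
Result: (-6 × 4, -4 × 4) = (-24, -16)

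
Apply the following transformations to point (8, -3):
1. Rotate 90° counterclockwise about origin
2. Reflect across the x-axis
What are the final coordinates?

Step 1: Rotate 90° → (3, 8)
Step 2: Reflect across x-axis → (3, -8)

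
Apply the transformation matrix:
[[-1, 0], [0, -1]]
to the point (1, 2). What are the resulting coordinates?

Matrix multiplication:
[[-1, 0], [0, -1]] × [1, 2]ᵀ
= [(-1)(1) + (0)(2), (0)(1) + (-1)(2)]ᵀ
= [-1, -2]ᵀ
Result: (-1, -2)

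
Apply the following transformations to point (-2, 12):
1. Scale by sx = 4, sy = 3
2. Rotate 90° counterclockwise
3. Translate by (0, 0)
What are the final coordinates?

Step 1: Scale → (-8, 36)
Step 2: Rotate 90° → (-36, -8)
Step 3: Translate → (-36, -8)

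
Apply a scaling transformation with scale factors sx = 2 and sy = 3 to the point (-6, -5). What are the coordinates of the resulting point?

Scaling matrix:
[[2, 0], [0, 3]]
Result: (-6 × 2, -5 × 3) = (-12, -15)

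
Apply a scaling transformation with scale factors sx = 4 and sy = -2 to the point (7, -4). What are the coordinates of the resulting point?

Scaling matrix:
[[4, 0], [0, -2]]
Result: (7 × 4, -4 × -2) = (28, 8)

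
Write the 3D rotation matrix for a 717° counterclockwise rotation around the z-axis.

Rotation matrix for counterclockwise 717° around z-axis:
cos(717°) = 0.9986, sin(717°) = -0.0523
Result: [[0.9986, 0.0523, 0], [-0.0523, 0.9986, 0], [0, 0, 1]]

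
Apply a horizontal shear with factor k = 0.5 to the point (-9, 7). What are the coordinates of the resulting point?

Shear matrix for horizontal shear with factor k = 0.5:
[[1, 0.50], [0, 1]]
Result: (-9, 7) → (-5.5, 7)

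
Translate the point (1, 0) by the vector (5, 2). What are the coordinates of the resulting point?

Translation by (5, 2) (homogeneous matrix [[1, 0, 5], [0, 1, 2], [0, 0, 1]]):
x' = 1 + 5 = 6
y' = 0 + 2 = 2
Result: (6, 2)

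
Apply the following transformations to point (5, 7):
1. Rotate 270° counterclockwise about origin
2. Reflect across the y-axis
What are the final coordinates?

Step 1: Rotate 270° → (7, -5)
Step 2: Reflect across y-axis → (-7, -5)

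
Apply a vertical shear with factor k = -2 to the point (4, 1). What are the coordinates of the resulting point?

Shear matrix for vertical shear with factor k = -2:
[[1, 0], [-2, 1]]
Result: (4, 1) → (4, -7)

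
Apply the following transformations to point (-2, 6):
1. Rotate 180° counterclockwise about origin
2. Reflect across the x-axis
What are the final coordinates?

Step 1: Rotate 180° → (2, -6)
Step 2: Reflect across x-axis → (2, 6)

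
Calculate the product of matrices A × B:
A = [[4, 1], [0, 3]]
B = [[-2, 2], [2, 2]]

Matrix multiplication:
C[0][0] = 4×-2 + 1×2 = -6
C[0][1] = 4×2 + 1×2 = 10
C[1][0] = 0×-2 + 3×2 = 6
C[1][1] = 0×2 + 3×2 = 6
Result: [[-6, 10], [6, 6]]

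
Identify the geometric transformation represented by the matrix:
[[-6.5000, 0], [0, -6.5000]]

This matrix represents: uniform scaling by factor -6.5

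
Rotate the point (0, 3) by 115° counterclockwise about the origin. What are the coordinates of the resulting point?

Rotation matrix for 115°: [[cos 115°, -sin 115°], [sin 115°, cos 115°]] ≈ [[-0.422618, -0.906308], [0.906308, -0.422618]]
[[-0.422618, -0.906308], [0.906308, -0.422618]] × [0, 3]ᵀ ≈ [-2.7189, -1.2679]ᵀ
Result: (-2.7189, -1.2679)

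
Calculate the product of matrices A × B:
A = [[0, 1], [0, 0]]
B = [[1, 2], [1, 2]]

Matrix multiplication:
C[0][0] = 0×1 + 1×1 = 1
C[0][1] = 0×2 + 1×2 = 2
C[1][0] = 0×1 + 0×1 = 0
C[1][1] = 0×2 + 0×2 = 0
Result: [[1, 2], [0, 0]]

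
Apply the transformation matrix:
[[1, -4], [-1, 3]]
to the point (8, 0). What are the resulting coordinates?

Matrix multiplication:
[[1, -4], [-1, 3]] × [8, 0]ᵀ
= [(1)(8) + (-4)(0), (-1)(8) + (3)(0)]ᵀ
= [8, -8]ᵀ
Result: (8, -8)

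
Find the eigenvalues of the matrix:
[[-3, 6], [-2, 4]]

Characteristic equation: det(A - λI) = 0
λ² - (trace)λ + (det) = 0
trace = -3 + 4 = 1, det = (-3)(4) - (6)(-2) = 0
λ² - (1)λ + (0) = 0
λ = (1 ± √((1)² - 4·(0))) / 2 = (1 ± √1) / 2
Solving: λ = 0, 1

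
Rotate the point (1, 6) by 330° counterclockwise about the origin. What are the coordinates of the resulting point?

Rotation matrix for 330°: [[cos 330°, -sin 330°], [sin 330°, cos 330°]] ≈ [[0.866025, 0.500000], [-0.500000, 0.866025]]
[[0.866025, 0.500000], [-0.500000, 0.866025]] × [1, 6]ᵀ ≈ [3.8660, 4.6962]ᵀ
Result: (3.8660, 4.6962)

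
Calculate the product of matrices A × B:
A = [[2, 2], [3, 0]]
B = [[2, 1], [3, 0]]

Matrix multiplication:
C[0][0] = 2×2 + 2×3 = 10
C[0][1] = 2×1 + 2×0 = 2
C[1][0] = 3×2 + 0×3 = 6
C[1][1] = 3×1 + 0×0 = 3
Result: [[10, 2], [6, 3]]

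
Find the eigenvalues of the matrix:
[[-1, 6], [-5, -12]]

Characteristic equation: det(A - λI) = 0
λ² - (trace)λ + (det) = 0
trace = -1 + -12 = -13, det = (-1)(-12) - (6)(-5) = 42
λ² - (-13)λ + (42) = 0
λ = (-13 ± √((-13)² - 4·(42))) / 2 = (-13 ± √1) / 2
Solving: λ = -7, -6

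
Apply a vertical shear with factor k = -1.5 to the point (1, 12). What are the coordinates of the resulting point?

Shear matrix for vertical shear with factor k = -1.5:
[[1, 0], [-1.50, 1]]
Result: (1, 12) → (1, 10.5)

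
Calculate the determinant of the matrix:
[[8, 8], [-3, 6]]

For a 2×2 matrix [[a, b], [c, d]], det = ad - bc
det = (8)(6) - (8)(-3) = 48 - -24 = 72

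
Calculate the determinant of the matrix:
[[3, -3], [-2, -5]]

For a 2×2 matrix [[a, b], [c, d]], det = ad - bc
det = (3)(-5) - (-3)(-2) = -15 - 6 = -21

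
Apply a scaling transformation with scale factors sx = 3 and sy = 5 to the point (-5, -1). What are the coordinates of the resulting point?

Scaling matrix:
[[3, 0], [0, 5]]
Result: (-5 × 3, -1 × 5) = (-15, -5)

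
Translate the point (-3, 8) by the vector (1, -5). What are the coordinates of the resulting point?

Translation by (1, -5) (homogeneous matrix [[1, 0, 1], [0, 1, -5], [0, 0, 1]]):
x' = -3 + 1 = -2
y' = 8 + -5 = 3
Result: (-2, 3)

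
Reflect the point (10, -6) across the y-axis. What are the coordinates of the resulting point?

Reflection across y-axis: (10, -6) → (-10, -6)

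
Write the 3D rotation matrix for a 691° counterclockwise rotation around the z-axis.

Rotation matrix for counterclockwise 691° around z-axis:
cos(691°) = 0.8746, sin(691°) = -0.4848
Result: [[0.8746, 0.4848, 0], [-0.4848, 0.8746, 0], [0, 0, 1]]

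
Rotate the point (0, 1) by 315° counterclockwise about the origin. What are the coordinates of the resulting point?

Rotation matrix for 315°: [[cos 315°, -sin 315°], [sin 315°, cos 315°]] ≈ [[0.707107, 0.707107], [-0.707107, 0.707107]]
[[0.707107, 0.707107], [-0.707107, 0.707107]] × [0, 1]ᵀ ≈ [0.7071, 0.7071]ᵀ
Result: (0.7071, 0.7071)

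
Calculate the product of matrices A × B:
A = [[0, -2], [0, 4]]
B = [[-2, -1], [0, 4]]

Matrix multiplication:
C[0][0] = 0×-2 + -2×0 = 0
C[0][1] = 0×-1 + -2×4 = -8
C[1][0] = 0×-2 + 4×0 = 0
C[1][1] = 0×-1 + 4×4 = 16
Result: [[0, -8], [0, 16]]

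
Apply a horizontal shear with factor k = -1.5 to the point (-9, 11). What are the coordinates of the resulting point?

Shear matrix for horizontal shear with factor k = -1.5:
[[1, -1.50], [0, 1]]
Result: (-9, 11) → (-25.5, 11)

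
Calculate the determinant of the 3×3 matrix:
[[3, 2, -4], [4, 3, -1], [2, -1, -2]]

Expansion along first row:
det = 3·det([[3,-1],[-1,-2]]) - 2·det([[4,-1],[2,-2]]) + -4·det([[4,3],[2,-1]])
    = 3·(3·-2 - -1·-1) - 2·(4·-2 - -1·2) + -4·(4·-1 - 3·2)
    = 3·-7 - 2·-6 + -4·-10
    = -21 + 12 + 40 = 31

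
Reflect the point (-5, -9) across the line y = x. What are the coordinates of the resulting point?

Reflection across line y = x: (-5, -9) → (-9, -5)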